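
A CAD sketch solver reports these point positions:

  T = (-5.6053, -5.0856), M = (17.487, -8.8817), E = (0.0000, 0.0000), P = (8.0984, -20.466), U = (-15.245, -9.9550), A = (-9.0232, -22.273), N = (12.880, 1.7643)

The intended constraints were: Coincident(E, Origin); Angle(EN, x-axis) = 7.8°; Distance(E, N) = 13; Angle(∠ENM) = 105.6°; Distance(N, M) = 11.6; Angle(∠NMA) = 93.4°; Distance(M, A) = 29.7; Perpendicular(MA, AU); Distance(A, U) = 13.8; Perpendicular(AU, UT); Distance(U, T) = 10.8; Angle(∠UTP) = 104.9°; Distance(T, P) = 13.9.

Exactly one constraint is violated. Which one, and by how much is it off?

Distance(T, P) = 13.9 — off by 6.70.

E = (0.00, 0.00) ✓; EN at 7.800° ✓; |EN| = 13.00 ✓; ∠ENM = 105.6° ✓; |NM| = 11.60 ✓; ∠NMA = 93.40° ✓; |MA| = 29.70 ✓; ∠(MA, AU) = 90.00° ✓; |AU| = 13.80 ✓; ∠(AU, UT) = 90.00° ✓; |UT| = 10.80 ✓; ∠UTP = 104.9° ✓; |TP| = 20.60 ✗.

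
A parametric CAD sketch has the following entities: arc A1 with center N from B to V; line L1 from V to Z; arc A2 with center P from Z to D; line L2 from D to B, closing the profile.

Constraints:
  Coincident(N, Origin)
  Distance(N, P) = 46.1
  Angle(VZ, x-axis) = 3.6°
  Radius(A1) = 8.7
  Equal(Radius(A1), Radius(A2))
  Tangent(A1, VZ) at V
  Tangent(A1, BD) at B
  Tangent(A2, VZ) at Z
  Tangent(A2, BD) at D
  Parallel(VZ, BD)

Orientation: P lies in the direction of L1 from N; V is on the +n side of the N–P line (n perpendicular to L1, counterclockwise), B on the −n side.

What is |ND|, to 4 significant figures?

46.91

The slot axis is L1's direction at 3.6°, so u = (cos 3.6°, sin 3.6°) = (0.9980, 0.06279) and n = (−sin 3.6°, cos 3.6°) = (-0.06279, 0.9980). N is at the origin and P lies 46.1 along u from N, so P = 46.1·u = (46.01, 2.895). Tangency of A1 to both parallel lines with radius 8.7 puts V and B at N ± 8.7·n: V = (-0.5463, 8.683), B = (0.5463, -8.683). Equal radii place Z and D the same way about P: Z = P + 8.7·n = (45.46, 11.58), D = P − 8.7·n = (46.56, -5.788). Then |ND| = |D − N| = 46.91.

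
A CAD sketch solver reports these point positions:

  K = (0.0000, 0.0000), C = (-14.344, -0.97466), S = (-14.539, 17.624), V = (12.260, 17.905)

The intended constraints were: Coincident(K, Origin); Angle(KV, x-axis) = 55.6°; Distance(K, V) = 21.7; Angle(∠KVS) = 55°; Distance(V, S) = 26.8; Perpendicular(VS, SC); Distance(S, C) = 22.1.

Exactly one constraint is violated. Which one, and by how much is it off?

Distance(S, C) = 22.1 — off by 3.50.

K = (0.00, 0.00) ✓; KV at 55.60° ✓; |KV| = 21.70 ✓; ∠KVS = 55.00° ✓; |VS| = 26.80 ✓; ∠(VS, SC) = 90.00° ✓; |SC| = 18.60 ✗.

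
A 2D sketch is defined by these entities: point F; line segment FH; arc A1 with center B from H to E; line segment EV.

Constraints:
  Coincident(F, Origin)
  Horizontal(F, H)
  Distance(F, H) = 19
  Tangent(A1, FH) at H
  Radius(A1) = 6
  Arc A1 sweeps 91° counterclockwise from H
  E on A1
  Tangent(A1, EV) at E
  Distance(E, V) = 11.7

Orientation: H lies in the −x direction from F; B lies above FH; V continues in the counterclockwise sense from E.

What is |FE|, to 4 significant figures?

14.36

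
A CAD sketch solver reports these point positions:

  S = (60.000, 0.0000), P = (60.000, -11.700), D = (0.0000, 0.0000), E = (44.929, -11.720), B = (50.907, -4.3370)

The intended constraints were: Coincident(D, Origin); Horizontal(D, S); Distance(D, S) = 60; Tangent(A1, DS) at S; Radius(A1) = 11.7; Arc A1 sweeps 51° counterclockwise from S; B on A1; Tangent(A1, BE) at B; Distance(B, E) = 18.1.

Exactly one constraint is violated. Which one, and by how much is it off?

Distance(B, E) = 18.1 — off by 8.60.

D = (0.00, 0.00) ✓; D.y = 0.00, S.y = 0.00 ✓; |DS| = 60.00 ✓; ∠(PS, SD) = 90.00° ✓; |PS| = 11.70 ✓; bearing(P→B) − bearing(P→S) = 51.00° ✓; |PB| = 11.70 ✓; ∠(PB, BE) = 90.00° ✓; |BE| = 9.500 ✗.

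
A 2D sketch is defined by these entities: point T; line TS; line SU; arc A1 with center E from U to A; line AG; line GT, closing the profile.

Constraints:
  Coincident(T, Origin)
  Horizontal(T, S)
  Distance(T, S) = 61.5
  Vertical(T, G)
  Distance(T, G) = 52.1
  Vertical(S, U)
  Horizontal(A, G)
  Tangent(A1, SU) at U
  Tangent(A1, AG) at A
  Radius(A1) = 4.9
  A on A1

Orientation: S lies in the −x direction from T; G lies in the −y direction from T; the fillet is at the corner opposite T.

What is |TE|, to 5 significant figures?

73.698

T is at the origin; T and S share the same y with |TS| = 61.5 and S on the −x side, so S = (-61.500, 0.0000). T and G share the same x with |TG| = 52.1 and G on the −y side, so G = (0.0000, -52.100). The virtual corner opposite T is at (-61.500, -52.100). A1 meets SU tangentially, so EU is at right angles to SU and tangency of A1 to AG means the radius EA is perpendicular to AG, with radius 4.9, so the center E sits 4.9 in from both sides at E = (-56.600, -47.200). Then |TE| = |E − T| = 73.698.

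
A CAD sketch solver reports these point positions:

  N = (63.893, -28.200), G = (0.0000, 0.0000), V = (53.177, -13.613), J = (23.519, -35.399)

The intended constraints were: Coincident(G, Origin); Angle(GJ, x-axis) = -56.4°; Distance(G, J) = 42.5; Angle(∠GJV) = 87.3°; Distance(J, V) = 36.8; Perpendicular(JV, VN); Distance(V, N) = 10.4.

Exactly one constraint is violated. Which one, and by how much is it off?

Distance(V, N) = 10.4 — off by 7.70.

G = (0.00, 0.00) ✓; GJ at -56.40° ✓; |GJ| = 42.50 ✓; ∠GJV = 87.30° ✓; |JV| = 36.80 ✓; ∠(JV, VN) = 90.00° ✓; |VN| = 18.10 ✗.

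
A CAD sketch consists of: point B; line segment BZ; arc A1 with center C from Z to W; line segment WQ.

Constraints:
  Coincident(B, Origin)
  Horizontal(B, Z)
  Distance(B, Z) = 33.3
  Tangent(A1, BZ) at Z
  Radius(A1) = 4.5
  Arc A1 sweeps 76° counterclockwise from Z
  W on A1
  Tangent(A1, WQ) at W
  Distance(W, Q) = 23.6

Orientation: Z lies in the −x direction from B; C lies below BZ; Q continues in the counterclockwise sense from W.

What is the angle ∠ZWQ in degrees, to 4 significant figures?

142.0°

On A1, Z sits at bearing 90° from C; a 76° counterclockwise sweep puts W at bearing 166°, so W = C + 4.5·(cos 166°, sin 166°) = (-37.67, -3.411). The tangent condition forces CW to be normal to WQ, so WQ runs along (−sin 166°, cos 166°); with |WQ| = 23.6, Q = (-43.38, -26.31). Then cos ∠ZWQ = WZ·WQ / (|WZ||WQ|), giving 142.0°.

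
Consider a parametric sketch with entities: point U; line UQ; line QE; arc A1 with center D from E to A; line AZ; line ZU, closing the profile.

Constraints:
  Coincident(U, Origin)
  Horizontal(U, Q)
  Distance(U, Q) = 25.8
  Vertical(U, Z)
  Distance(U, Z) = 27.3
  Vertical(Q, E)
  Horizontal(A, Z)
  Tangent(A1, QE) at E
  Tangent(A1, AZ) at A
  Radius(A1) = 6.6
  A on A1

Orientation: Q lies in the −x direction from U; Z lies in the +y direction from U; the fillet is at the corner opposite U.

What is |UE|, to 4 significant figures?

33.08

U is at the origin; UQ is horizontal with |UQ| = 25.8 and Q on the −x side, so Q = (-25.80, 0.000). UZ is vertical with |UZ| = 27.3 and Z on the +y side, so Z = (0.000, 27.30). The virtual corner opposite U is at (-25.80, 27.30). Since A1 is tangent to QE there, DE ⟂ QE and tangency of A1 to AZ means the radius DA is perpendicular to AZ, with radius 6.6, so the center D sits 6.6 in from both sides at D = (-19.20, 20.70). That places the tangent points at E = (-25.80, 20.70) on QE and A = (-19.20, 27.30) on AZ. Then |UE| = |E − U| = 33.08.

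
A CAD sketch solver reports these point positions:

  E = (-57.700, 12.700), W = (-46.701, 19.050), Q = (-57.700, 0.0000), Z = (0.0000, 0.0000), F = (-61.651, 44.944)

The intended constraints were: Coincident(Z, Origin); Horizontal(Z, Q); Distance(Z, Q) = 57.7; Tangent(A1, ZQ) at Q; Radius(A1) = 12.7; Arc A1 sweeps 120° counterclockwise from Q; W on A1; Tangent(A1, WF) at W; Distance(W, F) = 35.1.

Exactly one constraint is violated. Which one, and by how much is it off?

Distance(W, F) = 35.1 — off by 5.20.

Z = (0.00, 0.00) ✓; Z.y = 0.00, Q.y = 0.00 ✓; |ZQ| = 57.70 ✓; ∠(EQ, QZ) = 90.00° ✓; |EQ| = 12.70 ✓; bearing(E→W) − bearing(E→Q) = 120.0° ✓; |EW| = 12.70 ✓; ∠(EW, WF) = 90.00° ✓; |WF| = 29.90 ✗.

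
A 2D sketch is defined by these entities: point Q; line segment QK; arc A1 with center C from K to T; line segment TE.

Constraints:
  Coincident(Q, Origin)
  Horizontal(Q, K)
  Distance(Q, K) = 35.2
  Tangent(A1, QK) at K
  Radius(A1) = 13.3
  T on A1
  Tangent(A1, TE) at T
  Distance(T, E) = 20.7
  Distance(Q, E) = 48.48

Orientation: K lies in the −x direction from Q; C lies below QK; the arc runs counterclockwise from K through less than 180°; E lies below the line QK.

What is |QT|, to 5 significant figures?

50.176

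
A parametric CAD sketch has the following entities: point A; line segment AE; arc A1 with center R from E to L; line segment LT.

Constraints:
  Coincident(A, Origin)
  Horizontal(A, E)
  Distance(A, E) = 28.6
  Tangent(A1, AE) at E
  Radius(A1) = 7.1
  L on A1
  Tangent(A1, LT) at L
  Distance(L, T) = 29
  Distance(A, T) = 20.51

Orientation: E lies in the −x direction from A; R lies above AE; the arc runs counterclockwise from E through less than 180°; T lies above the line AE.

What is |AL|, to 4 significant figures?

24.07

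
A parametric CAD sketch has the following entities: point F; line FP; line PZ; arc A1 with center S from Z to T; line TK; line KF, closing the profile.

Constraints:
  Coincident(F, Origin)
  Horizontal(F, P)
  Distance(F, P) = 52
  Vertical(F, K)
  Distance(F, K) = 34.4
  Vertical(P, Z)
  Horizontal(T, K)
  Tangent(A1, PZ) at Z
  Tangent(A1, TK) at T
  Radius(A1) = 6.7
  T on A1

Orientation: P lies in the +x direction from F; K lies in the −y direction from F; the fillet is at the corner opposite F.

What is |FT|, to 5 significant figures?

56.881

F is at the origin; F and P share the same y with |FP| = 52.0 and P on the +x side, so P = (52.000, 0.0000). FK is vertical with |FK| = 34.4 and K on the −y side, so K = (0.0000, -34.400). The virtual corner opposite F is at (52.000, -34.400). Tangency of A1 to PZ means the radius SZ is perpendicular to PZ and the tangent condition forces ST to be normal to TK, with radius 6.7, so the center S sits 6.7 in from both sides at S = (45.300, -27.700). That places the tangent points at Z = (52.000, -27.700) on PZ and T = (45.300, -34.400) on TK. Then |FT| = |T − F| = 56.881.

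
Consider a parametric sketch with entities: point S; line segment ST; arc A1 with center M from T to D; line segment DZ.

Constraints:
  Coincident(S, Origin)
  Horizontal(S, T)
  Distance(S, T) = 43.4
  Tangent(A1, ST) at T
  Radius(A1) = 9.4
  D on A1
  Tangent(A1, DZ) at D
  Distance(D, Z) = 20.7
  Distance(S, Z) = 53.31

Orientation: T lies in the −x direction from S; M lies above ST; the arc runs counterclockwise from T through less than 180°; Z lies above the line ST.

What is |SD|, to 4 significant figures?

37.04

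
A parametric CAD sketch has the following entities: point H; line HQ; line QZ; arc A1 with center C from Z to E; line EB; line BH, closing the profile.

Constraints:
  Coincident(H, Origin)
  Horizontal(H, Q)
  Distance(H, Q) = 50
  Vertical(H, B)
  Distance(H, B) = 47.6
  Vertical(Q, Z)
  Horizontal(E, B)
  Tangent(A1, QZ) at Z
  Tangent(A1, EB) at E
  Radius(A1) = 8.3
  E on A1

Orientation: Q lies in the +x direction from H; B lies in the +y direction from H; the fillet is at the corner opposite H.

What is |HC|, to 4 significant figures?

57.30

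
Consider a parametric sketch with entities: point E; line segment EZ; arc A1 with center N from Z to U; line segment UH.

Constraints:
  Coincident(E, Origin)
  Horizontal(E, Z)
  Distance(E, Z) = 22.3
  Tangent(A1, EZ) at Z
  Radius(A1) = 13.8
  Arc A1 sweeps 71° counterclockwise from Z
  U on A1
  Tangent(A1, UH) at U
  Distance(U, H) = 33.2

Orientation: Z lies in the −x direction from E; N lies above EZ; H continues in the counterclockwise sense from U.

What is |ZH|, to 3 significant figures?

47.2

E is at the origin; E and Z share the same y with |EZ| = 22.3 and Z on the −x side, so Z = (-22.3, 0.00). A1 meets EZ tangentially, so NZ is at right angles to EZ, so N = Z + (0, 13.8) = (-22.3, 13.8). On A1, Z sits at bearing -90° from N; a 71° counterclockwise sweep puts U at bearing -19°, so U = N + 13.8·(cos -19°, sin -19°) = (-9.25, 9.31). Since A1 is tangent to UH there, NU ⟂ UH, so UH runs along (−sin -19°, cos -19°); with |UH| = 33.2, H = (1.56, 40.7). Then |ZH| = |H − Z| = 47.2.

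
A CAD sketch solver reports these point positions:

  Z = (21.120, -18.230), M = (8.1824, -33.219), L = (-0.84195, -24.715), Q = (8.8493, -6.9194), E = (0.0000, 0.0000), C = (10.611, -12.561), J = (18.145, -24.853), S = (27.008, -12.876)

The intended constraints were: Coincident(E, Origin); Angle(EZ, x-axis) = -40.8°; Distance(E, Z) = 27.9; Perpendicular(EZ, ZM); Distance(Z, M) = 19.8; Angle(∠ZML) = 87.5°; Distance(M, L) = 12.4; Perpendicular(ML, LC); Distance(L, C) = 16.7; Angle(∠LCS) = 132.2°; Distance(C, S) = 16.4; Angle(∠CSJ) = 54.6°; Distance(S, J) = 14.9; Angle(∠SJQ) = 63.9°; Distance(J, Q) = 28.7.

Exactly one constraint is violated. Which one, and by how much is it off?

Distance(J, Q) = 28.7 — off by 8.50.

E = (0.00, 0.00) ✓; EZ at -40.80° ✓; |EZ| = 27.90 ✓; ∠(EZ, ZM) = 90.00° ✓; |ZM| = 19.80 ✓; ∠ZML = 87.50° ✓; |ML| = 12.40 ✓; ∠(ML, LC) = 90.00° ✓; |LC| = 16.70 ✓; ∠LCS = 132.2° ✓; |CS| = 16.40 ✓; ∠CSJ = 54.60° ✓; |SJ| = 14.90 ✓; ∠SJQ = 63.90° ✓; |JQ| = 20.20 ✗.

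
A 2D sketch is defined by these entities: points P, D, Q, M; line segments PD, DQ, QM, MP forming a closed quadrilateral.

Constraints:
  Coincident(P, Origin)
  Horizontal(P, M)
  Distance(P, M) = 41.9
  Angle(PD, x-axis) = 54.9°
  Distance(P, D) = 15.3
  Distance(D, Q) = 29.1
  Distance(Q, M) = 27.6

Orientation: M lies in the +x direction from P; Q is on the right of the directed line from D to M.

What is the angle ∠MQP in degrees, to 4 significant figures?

108.8°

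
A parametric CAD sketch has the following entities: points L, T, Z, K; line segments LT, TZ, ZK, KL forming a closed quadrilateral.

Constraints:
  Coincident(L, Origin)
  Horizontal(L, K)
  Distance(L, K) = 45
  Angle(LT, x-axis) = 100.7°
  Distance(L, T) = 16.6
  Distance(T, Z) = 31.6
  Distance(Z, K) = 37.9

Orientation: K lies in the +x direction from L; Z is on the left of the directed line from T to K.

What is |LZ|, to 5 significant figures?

40.137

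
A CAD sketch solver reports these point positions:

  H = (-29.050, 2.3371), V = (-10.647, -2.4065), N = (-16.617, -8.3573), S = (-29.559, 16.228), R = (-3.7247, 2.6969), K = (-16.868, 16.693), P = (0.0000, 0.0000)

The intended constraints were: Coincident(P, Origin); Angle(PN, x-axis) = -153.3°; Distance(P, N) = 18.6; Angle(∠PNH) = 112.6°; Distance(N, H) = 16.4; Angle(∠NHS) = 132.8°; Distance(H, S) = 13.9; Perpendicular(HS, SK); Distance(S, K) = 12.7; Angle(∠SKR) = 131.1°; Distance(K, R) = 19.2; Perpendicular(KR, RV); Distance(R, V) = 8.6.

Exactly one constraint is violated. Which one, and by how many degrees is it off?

Perpendicular(KR, RV) — off by 6.80°.

P = (0.00, 0.00) ✓; PN at -153.3° ✓; |PN| = 18.60 ✓; ∠PNH = 112.6° ✓; |NH| = 16.40 ✓; ∠NHS = 132.8° ✓; |HS| = 13.90 ✓; ∠(HS, SK) = 90.00° ✓; |SK| = 12.70 ✓; ∠SKR = 131.1° ✓; |KR| = 19.20 ✓; ∠(KR, RV) = 96.80° ✗; |RV| = 8.600 ✓.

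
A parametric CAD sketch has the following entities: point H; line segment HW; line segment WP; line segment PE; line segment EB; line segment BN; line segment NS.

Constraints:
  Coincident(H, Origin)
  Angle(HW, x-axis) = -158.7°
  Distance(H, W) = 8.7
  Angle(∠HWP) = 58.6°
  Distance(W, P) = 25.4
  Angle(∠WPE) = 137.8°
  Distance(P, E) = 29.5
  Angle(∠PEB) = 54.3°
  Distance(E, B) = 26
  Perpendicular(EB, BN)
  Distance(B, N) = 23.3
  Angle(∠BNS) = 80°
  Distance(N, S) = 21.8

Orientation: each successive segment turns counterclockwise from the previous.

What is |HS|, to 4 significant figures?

34.68

H is at the origin; HW runs at -158.7° with length 8.7, so W = (-8.106, -3.160). ∠HWP = 58.6° gives WP at -37.30° from the x-axis; with |WP| = 25.4, P = (12.10, -18.55). ∠WPE = 137.8° gives PE at 4.900° from the x-axis; with |PE| = 29.5, E = (41.49, -16.03). ∠PEB = 54.3° gives EB at 130.6° from the x-axis; with |EB| = 26.0, B = (24.57, 3.708). The perpendicularity gives BN at right angles to EB, so BN runs at -139.4°; with |BN| = 23.3, N = (6.880, -11.45). ∠BNS = 80.0° gives NS at -39.40° from the x-axis; with |NS| = 21.8, S = (23.73, -25.29). Then |HS| = |S − H| = 34.68.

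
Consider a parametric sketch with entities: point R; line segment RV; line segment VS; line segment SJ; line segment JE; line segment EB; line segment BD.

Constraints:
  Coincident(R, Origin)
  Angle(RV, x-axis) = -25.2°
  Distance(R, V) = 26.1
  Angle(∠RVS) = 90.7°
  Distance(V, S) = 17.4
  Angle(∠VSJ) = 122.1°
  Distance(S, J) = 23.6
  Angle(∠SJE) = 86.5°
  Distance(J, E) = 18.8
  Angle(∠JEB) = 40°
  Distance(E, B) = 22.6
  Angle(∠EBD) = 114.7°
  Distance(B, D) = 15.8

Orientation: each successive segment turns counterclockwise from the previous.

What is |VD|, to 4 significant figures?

38.11

R is at the origin; RV runs at -25.2° with length 26.1, so V = (23.62, -11.11). ∠RVS = 90.7° gives VS at 64.10° from the x-axis; with |VS| = 17.4, S = (31.22, 4.539). ∠VSJ = 122.1° gives SJ at 122.0° from the x-axis; with |SJ| = 23.6, J = (18.71, 24.55). ∠SJE = 86.5° gives JE at -144.5° from the x-axis; with |JE| = 18.8, E = (3.405, 13.64). ∠JEB = 40.0° gives EB at -4.500° from the x-axis; with |EB| = 22.6, B = (25.94, 11.86). ∠EBD = 114.7° gives BD at 60.80° from the x-axis; with |BD| = 15.8, D = (33.64, 25.66). Then |VD| = |D − V| = 38.11.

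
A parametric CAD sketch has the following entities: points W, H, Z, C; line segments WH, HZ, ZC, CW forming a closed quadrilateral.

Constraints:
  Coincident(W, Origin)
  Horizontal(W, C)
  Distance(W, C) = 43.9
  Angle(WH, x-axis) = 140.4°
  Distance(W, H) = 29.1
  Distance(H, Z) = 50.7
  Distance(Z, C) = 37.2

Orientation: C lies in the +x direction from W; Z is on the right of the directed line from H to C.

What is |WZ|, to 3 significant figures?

22.2

W is at the origin; WC is horizontal with |WC| = 43.9 and C in +x, so C = (43.9, 0). WH runs at 140.4° with |WH| = 29.1, so H = (-22.4, 18.5). Z is determined by |HZ| = 50.7 and |ZC| = 37.2 together: it lies at the intersection of circle(H, 50.7) and circle(C, 37.2). With |HC| = 68.9, the foot of the radical line on HC is 43.0 from H and the perpendicular offset is √(50.7² − 43.0²) = 26.8. Taking the right-of-HC solution: Z = (11.8, -18.8).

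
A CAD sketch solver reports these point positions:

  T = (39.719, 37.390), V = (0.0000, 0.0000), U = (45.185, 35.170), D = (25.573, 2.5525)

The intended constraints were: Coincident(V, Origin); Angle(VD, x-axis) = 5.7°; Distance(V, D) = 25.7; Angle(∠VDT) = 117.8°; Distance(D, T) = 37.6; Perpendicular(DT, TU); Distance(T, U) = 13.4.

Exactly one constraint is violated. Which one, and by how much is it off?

Distance(T, U) = 13.4 — off by 7.50.

V = (0.00, 0.00) ✓; VD at 5.700° ✓; |VD| = 25.70 ✓; ∠VDT = 117.8° ✓; |DT| = 37.60 ✓; ∠(DT, TU) = 90.00° ✓; |TU| = 5.900 ✗.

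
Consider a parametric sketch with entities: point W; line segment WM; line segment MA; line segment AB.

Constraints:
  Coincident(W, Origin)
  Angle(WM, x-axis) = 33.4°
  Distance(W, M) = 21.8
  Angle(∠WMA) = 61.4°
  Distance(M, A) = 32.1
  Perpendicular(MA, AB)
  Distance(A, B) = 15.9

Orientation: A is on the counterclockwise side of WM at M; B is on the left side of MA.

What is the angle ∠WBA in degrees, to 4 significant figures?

98.51°

W is at the origin; WM runs at 33.4° with length 21.8, so M = 21.8·(cos 33.4°, sin 33.4°) = (18.20, 12.00). ∠WMA = 61.4°, so MA runs at 33.4° + (180° − 61.4°) = 152.0° from the x-axis; with |MA| = 32.1, A = M + 32.1·(cos 152.0°, sin 152.0°) = (-10.14, 27.07). MA is perpendicular to AB; with |AB| = 15.9 on the left of MA, B = A + 15.9·(-0.4695, -0.8829) = (-17.61, 13.03). Then cos ∠WBA = BW·BA / (|BW||BA|), giving 98.51°.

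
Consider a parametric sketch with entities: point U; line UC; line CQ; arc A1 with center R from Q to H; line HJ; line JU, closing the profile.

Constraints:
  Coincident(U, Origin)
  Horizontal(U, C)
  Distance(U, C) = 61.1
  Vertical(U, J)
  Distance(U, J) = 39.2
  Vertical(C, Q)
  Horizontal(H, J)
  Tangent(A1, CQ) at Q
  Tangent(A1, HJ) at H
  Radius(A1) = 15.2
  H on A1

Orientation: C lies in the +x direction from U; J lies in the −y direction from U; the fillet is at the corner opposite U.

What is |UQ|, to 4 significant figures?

65.64

The virtual corner opposite U is at (61.10, -39.20). Since A1 is tangent to CQ there, RQ ⟂ CQ and tangency of A1 to HJ means the radius RH is perpendicular to HJ, with radius 15.2, so the center R sits 15.2 in from both sides at R = (45.90, -24.00). That places the tangent points at Q = (61.10, -24.00) on CQ and H = (45.90, -39.20) on HJ. Then |UQ| = |Q − U| = 65.64.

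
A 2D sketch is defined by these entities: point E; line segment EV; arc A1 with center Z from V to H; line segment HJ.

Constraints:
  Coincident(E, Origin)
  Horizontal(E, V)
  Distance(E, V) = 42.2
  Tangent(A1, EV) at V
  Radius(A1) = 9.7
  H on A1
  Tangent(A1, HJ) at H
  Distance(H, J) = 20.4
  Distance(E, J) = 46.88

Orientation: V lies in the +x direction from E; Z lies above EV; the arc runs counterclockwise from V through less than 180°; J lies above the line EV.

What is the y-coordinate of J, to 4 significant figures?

31.13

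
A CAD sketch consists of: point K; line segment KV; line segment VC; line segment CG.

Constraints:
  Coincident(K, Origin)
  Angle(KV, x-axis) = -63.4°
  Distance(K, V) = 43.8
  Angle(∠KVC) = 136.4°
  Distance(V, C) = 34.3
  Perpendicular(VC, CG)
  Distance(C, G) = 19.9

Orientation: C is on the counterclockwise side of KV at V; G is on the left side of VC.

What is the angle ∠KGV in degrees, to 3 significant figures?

39.0°

∠KVC = 136.4°, so VC runs at -63.4° + (180° − 136.4°) = -19.8° from the x-axis; with |VC| = 34.3, C = V + 34.3·(cos -19.8°, sin -19.8°) = (51.9, -50.8). VC ⟂ CG; with |CG| = 19.9 on the left of VC, G = C + 19.9·(0.339, 0.941) = (58.6, -32.1). Then cos ∠KGV = GK·GV / (|GK||GV|), giving 39.0°.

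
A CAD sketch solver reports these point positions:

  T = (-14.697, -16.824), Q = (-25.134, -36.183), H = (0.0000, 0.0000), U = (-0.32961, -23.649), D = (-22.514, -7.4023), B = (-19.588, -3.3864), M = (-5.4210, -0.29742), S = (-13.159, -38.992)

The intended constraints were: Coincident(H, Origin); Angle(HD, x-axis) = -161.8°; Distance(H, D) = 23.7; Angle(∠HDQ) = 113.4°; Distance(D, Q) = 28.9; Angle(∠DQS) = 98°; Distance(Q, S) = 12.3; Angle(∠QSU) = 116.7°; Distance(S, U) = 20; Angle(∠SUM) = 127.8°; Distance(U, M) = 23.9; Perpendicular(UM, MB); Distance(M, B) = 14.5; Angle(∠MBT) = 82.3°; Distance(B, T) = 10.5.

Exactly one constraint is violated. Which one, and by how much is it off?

Distance(B, T) = 10.5 — off by 3.80.

H = (0.00, 0.00) ✓; HD at -161.8° ✓; |HD| = 23.70 ✓; ∠HDQ = 113.4° ✓; |DQ| = 28.90 ✓; ∠DQS = 98.00° ✓; |QS| = 12.30 ✓; ∠QSU = 116.7° ✓; |SU| = 20.00 ✓; ∠SUM = 127.8° ✓; |UM| = 23.90 ✓; ∠(UM, MB) = 90.00° ✓; |MB| = 14.50 ✓; ∠MBT = 82.30° ✓; |BT| = 14.30 ✗.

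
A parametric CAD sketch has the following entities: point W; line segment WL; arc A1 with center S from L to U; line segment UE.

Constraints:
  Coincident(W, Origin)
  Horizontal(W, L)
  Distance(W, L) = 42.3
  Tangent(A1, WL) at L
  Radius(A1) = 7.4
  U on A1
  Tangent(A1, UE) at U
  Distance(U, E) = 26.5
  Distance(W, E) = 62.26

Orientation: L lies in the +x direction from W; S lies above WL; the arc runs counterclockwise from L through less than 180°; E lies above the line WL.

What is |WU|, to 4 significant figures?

50.06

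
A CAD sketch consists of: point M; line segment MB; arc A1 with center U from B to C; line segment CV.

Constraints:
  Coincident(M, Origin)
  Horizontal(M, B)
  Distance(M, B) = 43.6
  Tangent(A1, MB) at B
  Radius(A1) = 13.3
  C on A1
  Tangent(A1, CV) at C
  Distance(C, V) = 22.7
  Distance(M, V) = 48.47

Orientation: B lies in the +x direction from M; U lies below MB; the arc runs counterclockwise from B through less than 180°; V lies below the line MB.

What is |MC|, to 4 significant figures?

33.43

Checks: M = (0.00, 0.00) ✓; |UC| = 13.30 ✓; ∠(UC, CV) = 90.00° ✓; |CV| = 22.70 ✓; |MV| = 48.47 ✓.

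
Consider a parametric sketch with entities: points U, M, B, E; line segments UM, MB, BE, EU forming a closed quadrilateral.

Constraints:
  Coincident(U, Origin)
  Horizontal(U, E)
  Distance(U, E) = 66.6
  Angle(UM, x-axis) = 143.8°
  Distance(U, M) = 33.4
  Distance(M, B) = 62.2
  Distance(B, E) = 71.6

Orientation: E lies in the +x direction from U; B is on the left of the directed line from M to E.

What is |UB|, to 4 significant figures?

61.27

U is at the origin; UE is horizontal with |UE| = 66.6 and E in +x, so E = (66.6, 0). UM runs at 143.8° with |UM| = 33.4, so M = (-26.95, 19.73). B is determined by |MB| = 62.2 and |BE| = 71.6 together: it lies at the intersection of circle(M, 62.2) and circle(E, 71.6). With |ME| = 95.61, the foot of the radical line on ME is 41.23 from M and the perpendicular offset is √(62.2² − 41.23²) = 46.57. Taking the left-of-ME solution: B = (23.00, 56.79).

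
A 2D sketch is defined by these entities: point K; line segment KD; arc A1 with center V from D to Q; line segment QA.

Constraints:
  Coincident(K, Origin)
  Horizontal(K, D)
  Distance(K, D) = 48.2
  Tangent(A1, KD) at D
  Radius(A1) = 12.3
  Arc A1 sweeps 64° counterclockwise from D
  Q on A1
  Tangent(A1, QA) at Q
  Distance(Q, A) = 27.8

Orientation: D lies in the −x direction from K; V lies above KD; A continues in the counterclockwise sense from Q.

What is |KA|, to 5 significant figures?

40.499

K is at the origin; K and D share the same y with |KD| = 48.2 and D on the −x side, so D = (-48.200, 0.0000). Tangency of A1 to KD means the radius VD is perpendicular to KD, so V = D + (0, 12.3) = (-48.200, 12.300). On A1, D sits at bearing -90° from V; a 64° counterclockwise sweep puts Q at bearing -26°, so Q = V + 12.3·(cos -26°, sin -26°) = (-37.145, 6.9080). Tangency of A1 to QA means the radius VQ is perpendicular to QA, so QA runs along (−sin -26°, cos -26°); with |QA| = 27.8, A = (-24.958, 31.895). Then |KA| = |A − K| = 40.499.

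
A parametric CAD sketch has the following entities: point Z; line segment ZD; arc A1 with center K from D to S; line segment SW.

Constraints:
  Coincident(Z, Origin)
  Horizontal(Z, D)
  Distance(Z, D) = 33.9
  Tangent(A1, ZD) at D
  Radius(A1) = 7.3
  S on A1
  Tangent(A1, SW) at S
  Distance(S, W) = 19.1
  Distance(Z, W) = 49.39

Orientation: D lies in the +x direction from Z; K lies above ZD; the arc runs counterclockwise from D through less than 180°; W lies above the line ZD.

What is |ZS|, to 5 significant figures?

41.789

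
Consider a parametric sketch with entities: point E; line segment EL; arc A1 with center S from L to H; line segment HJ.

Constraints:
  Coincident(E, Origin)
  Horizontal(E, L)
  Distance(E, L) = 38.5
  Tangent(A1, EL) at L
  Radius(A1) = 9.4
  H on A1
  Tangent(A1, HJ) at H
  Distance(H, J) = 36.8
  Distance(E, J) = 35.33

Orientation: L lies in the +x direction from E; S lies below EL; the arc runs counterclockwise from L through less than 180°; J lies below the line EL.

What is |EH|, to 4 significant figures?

31.08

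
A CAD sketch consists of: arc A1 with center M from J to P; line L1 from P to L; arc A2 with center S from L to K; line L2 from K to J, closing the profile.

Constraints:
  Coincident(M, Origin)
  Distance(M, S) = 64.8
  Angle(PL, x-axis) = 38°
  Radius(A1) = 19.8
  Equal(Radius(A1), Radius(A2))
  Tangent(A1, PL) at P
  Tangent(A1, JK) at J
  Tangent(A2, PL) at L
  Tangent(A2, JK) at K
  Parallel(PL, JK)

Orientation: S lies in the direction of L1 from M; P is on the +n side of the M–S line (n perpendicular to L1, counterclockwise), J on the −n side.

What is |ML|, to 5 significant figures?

67.758

The slot axis is L1's direction at 38.0°, so u = (cos 38.0°, sin 38.0°) = (0.78801, 0.61566) and n = (−sin 38.0°, cos 38.0°) = (-0.61566, 0.78801). M is at the origin and S lies 64.8 along u from M, so S = 64.8·u = (51.063, 39.895). Tangency of A1 to both parallel lines with radius 19.8 puts P and J at M ± 19.8·n: P = (-12.190, 15.603), J = (12.190, -15.603). Equal radii place L and K the same way about S: L = S + 19.8·n = (38.873, 55.497), K = S − 19.8·n = (63.253, 24.292). Then |ML| = |L − M| = 67.758.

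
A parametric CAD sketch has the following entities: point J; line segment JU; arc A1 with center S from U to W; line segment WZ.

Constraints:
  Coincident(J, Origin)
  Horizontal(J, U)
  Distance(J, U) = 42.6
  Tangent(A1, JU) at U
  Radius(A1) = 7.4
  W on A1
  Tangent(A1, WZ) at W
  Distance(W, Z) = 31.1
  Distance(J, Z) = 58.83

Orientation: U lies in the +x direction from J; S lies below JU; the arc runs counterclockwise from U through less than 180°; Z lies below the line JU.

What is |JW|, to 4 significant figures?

36.68

J is at the origin; JU is horizontal with |JU| = 42.6 and U on the +x side, so U = (42.60, 0.000). A1 meets JU tangentially, so SU is at right angles to JU, so S = U + (0, -7.4) = (42.60, -7.400). Since SW ⟂ WZ (tangency), |SZ| = √(7.4² + 31.1²) = 31.97 regardless of where W sits on A1. So Z lies on both circle(J, 58.83) and circle(S, 31.97); the below-JU intersection is Z = (43.73, -39.35). W is the foot of the tangent from Z: W = (35.47, -9.367).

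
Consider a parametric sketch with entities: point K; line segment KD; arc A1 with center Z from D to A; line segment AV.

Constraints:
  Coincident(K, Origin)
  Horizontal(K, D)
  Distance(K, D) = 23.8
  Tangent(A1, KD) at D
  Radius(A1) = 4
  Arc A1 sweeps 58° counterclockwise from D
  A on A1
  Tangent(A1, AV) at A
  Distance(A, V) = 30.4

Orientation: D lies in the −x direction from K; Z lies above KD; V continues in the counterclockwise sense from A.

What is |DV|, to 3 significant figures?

33.8

On A1, D sits at bearing -90° from Z; a 58° counterclockwise sweep puts A at bearing -32°, so A = Z + 4.0·(cos -32°, sin -32°) = (-20.4, 1.88). Tangency of A1 to AV means the radius ZA is perpendicular to AV, so AV runs along (−sin -32°, cos -32°); with |AV| = 30.4, V = (-4.30, 27.7). Then |DV| = |V − D| = 33.8.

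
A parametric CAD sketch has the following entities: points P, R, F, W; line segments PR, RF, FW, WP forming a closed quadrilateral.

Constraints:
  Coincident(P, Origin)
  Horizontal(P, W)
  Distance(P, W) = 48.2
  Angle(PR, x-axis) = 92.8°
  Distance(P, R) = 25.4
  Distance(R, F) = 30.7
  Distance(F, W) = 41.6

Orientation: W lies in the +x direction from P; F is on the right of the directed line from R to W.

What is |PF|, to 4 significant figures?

8.036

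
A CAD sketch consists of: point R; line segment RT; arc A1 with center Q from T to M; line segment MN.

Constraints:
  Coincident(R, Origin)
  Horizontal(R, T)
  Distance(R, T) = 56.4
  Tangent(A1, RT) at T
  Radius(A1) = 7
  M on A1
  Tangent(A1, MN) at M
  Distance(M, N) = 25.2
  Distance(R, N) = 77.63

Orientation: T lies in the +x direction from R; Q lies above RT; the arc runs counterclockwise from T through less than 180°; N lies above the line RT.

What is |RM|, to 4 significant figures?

63.01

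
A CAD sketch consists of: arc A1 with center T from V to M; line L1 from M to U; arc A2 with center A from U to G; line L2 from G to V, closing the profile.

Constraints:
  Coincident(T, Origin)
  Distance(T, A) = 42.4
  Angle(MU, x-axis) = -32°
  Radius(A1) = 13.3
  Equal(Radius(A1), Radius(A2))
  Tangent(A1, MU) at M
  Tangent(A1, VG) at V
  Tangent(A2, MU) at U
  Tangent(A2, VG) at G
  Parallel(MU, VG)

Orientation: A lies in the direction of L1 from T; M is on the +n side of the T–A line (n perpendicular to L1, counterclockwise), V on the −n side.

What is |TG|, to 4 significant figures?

44.44

Tangency of A1 to both parallel lines with radius 13.3 puts M and V at T ± 13.3·n: M = (7.048, 11.28), V = (-7.048, -11.28). Equal radii place U and G the same way about A: U = A + 13.3·n = (43.01, -11.19), G = A − 13.3·n = (28.91, -33.75). Then |TG| = |G − T| = 44.44.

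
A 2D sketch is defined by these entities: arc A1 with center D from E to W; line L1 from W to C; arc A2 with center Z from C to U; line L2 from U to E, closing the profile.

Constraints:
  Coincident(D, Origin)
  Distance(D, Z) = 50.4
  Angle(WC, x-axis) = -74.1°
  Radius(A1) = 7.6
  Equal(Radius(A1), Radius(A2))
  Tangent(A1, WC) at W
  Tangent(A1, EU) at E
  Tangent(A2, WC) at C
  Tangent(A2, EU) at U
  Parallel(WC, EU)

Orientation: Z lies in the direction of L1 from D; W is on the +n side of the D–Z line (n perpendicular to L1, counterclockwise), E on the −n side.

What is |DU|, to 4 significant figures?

50.97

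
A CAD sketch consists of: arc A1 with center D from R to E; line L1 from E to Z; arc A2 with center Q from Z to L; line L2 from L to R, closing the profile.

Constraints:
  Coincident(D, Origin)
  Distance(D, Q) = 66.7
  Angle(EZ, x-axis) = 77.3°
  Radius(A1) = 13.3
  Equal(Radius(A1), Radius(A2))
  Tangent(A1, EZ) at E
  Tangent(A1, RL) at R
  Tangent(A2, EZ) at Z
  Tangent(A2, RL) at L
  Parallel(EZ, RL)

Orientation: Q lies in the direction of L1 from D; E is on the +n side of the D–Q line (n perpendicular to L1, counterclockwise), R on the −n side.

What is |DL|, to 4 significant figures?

68.01

The slot axis is L1's direction at 77.3°, so u = (cos 77.3°, sin 77.3°) = (0.2198, 0.9755) and n = (−sin 77.3°, cos 77.3°) = (-0.9755, 0.2198). D is at the origin and Q lies 66.7 along u from D, so Q = 66.7·u = (14.66, 65.07). Tangency of A1 to both parallel lines with radius 13.3 puts E and R at D ± 13.3·n: E = (-12.97, 2.924), R = (12.97, -2.924). Equal radii place Z and L the same way about Q: Z = Q + 13.3·n = (1.689, 67.99), L = Q − 13.3·n = (27.64, 62.14). Then |DL| = |L − D| = 68.01.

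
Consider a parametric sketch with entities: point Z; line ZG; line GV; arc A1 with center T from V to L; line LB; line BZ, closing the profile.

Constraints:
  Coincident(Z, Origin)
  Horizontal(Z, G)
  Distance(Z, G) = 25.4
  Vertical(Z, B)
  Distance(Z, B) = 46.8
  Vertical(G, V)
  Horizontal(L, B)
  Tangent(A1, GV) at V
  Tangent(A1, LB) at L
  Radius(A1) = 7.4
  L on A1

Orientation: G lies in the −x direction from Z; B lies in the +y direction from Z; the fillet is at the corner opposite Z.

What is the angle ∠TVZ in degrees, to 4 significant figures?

57.19°

Z is at the origin; Z and G share the same y with |ZG| = 25.4 and G on the −x side, so G = (-25.40, 0.000). Z and B share the same x with |ZB| = 46.8 and B on the +y side, so B = (0.000, 46.80). The virtual corner opposite Z is at (-25.40, 46.80). Since A1 is tangent to GV there, TV ⟂ GV and tangency of A1 to LB means the radius TL is perpendicular to LB, with radius 7.4, so the center T sits 7.4 in from both sides at T = (-18.00, 39.40). That places the tangent points at V = (-25.40, 39.40) on GV and L = (-18.00, 46.80) on LB. Then cos ∠TVZ = VT·VZ / (|VT||VZ|), giving 57.19°.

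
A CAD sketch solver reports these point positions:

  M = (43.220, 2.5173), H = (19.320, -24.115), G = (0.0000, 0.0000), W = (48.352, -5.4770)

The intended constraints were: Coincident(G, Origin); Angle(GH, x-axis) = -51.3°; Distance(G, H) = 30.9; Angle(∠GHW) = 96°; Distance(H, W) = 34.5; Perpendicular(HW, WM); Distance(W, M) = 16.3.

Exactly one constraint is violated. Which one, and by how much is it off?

Distance(W, M) = 16.3 — off by 6.80.

G = (0.00, 0.00) ✓; GH at -51.30° ✓; |GH| = 30.90 ✓; ∠GHW = 96.00° ✓; |HW| = 34.50 ✓; ∠(HW, WM) = 90.00° ✓; |WM| = 9.500 ✗.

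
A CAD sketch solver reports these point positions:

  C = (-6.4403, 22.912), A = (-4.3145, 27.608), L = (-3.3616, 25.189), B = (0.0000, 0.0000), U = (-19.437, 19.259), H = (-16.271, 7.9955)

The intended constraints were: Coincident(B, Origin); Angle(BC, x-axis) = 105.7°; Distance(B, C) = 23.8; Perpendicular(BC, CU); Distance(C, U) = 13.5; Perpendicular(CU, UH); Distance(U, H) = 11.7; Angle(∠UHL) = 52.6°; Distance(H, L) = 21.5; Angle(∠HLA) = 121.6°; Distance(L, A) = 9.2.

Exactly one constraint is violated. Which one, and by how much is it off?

Distance(L, A) = 9.2 — off by 6.60.

B = (0.00, 0.00) ✓; BC at 105.7° ✓; |BC| = 23.80 ✓; ∠(BC, CU) = 90.00° ✓; |CU| = 13.50 ✓; ∠(CU, UH) = 90.00° ✓; |UH| = 11.70 ✓; ∠UHL = 52.60° ✓; |HL| = 21.50 ✓; ∠HLA = 121.6° ✓; |LA| = 2.600 ✗.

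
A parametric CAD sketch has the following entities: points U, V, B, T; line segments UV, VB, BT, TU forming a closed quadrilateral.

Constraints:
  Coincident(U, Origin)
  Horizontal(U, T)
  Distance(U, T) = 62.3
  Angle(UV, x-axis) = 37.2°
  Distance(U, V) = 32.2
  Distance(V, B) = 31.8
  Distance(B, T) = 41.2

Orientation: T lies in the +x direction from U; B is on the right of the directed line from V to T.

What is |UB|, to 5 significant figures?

26.002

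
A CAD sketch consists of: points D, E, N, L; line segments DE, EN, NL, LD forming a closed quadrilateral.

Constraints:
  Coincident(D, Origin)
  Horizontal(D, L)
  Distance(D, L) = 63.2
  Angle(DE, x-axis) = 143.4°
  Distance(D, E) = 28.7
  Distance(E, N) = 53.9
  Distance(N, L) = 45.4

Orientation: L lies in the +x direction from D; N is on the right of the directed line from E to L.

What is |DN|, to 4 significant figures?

25.20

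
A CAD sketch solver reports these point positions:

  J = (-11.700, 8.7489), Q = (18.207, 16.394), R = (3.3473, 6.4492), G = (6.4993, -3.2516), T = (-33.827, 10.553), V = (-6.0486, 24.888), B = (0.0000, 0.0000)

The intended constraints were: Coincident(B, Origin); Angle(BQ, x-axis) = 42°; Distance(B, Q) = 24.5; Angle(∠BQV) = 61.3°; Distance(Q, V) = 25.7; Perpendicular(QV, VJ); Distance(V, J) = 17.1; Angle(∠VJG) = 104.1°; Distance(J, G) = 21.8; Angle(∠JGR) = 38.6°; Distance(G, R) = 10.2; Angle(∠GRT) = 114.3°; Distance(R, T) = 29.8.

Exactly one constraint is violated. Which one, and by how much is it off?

Distance(R, T) = 29.8 — off by 7.60.

B = (0.00, 0.00) ✓; BQ at 42.00° ✓; |BQ| = 24.50 ✓; ∠BQV = 61.30° ✓; |QV| = 25.70 ✓; ∠(QV, VJ) = 90.00° ✓; |VJ| = 17.10 ✓; ∠VJG = 104.1° ✓; |JG| = 21.80 ✓; ∠JGR = 38.60° ✓; |GR| = 10.20 ✓; ∠GRT = 114.3° ✓; |RT| = 37.40 ✗.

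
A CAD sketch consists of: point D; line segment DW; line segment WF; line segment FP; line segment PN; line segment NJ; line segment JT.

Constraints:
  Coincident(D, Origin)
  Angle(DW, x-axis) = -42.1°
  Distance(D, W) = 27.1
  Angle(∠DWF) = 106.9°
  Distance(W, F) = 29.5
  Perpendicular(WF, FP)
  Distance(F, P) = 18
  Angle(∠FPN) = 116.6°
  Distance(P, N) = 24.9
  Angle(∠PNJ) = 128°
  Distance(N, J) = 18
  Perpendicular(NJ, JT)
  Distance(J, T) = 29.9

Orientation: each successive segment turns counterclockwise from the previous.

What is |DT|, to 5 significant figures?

33.606

D is at the origin; DW runs at -42.1° with length 27.1, so W = (20.108, -18.169). ∠DWF = 106.9° gives WF at 31.000° from the x-axis; with |WF| = 29.5, F = (45.394, -2.9749). WF ⟂ FP, so FP runs at 121.00°; with |FP| = 18.0, P = (36.123, 12.454). ∠FPN = 116.6° gives PN at -175.60° from the x-axis; with |PN| = 24.9, N = (11.297, 10.544). ∠PNJ = 128.0° gives NJ at -123.60° from the x-axis; with |NJ| = 18.0, J = (1.3356, -4.4488). The perpendicularity gives JT at right angles to NJ, so JT runs at -33.600°; with |JT| = 29.9, T = (26.240, -20.995). Then |DT| = |T − D| = 33.606.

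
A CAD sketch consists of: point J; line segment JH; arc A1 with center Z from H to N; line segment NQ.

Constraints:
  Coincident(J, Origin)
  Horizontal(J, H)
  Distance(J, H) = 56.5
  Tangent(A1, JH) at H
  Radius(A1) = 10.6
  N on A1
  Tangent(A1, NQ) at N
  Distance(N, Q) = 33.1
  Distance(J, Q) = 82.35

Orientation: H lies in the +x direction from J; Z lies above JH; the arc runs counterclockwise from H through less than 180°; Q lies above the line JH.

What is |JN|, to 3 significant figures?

67.7

Checks: |ZN| = 10.60 ✓; ∠(ZN, NQ) = 90.00° ✓; |NQ| = 33.10 ✓; |JQ| = 82.35 ✓.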